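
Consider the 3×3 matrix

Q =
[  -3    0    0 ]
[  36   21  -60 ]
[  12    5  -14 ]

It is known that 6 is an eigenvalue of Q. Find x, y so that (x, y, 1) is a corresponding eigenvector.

0, 4

We need (Q - 6I)v = 0.
Q - 6I = [[-9, 0, 0], [36, 15, -60], [12, 5, -20]].
Row 1: (-9)·x + (0)·y + (0)·1 = 0
Row 2: (36)·x + (15)·y + (-60)·1 = 0
Row 3: (12)·x + (5)·y + (-20)·1 = 0
Solving gives x = 0, y = 4.
Check: Q·(0, 4, 1) = (0, 24, 6) = 6·(0, 4, 1).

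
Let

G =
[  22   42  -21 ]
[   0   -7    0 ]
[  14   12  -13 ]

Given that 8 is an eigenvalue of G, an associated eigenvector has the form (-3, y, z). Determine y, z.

0, -2

We need (G - 8I)v = 0.
G - 8I = [[14, 42, -21], [0, -15, 0], [14, 12, -21]].
Row 1: (14)·-3 + (42)·y + (-21)·z = 0
Row 2: (0)·-3 + (-15)·y + (0)·z = 0
Row 3: (14)·-3 + (12)·y + (-21)·z = 0
Solving gives y = 0, z = -2.
Check: G·(-3, 0, -2) = (-24, 0, -16) = 8·(-3, 0, -2).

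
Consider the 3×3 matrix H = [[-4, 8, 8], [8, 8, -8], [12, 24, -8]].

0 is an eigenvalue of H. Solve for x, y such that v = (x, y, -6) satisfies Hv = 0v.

We need (H)v = 0.
H = [[-4, 8, 8], [8, 8, -8], [12, 24, -8]].
Row 1: (-4)·x + (8)·y + (8)·-6 = 0
Row 2: (8)·x + (8)·y + (-8)·-6 = 0
Row 3: (12)·x + (24)·y + (-8)·-6 = 0
Solving gives x = -8, y = 2.
Check: H·(-8, 2, -6) = (0, 0, 0) = 0·(-8, 2, -6).

-8, 2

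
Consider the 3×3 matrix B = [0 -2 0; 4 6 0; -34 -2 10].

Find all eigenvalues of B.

Compute the characteristic polynomial p(s) = det(sI - B).
Cofactor expansion gives p(s) = s^3 - 16s^2 + 68s - 80.
Rational-root test: s = 4 gives p(4) = 0.
Dividing by (s - 4) leaves s^2 - 12s + 20.
The quadratic factors as (s - 2)·(s - 10).
Eigenvalues: 2, 4, 10.

2, 4, 10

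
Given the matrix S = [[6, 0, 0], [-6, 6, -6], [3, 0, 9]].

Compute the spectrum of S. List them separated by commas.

6, 6, 9

The characteristic polynomial is p(t) = det(tI - S).
Expanding along the first row, p(t) = t^3 - 21t^2 + 144t - 324.
Rational-root test: t = 9 gives p(9) = 0.
Dividing by (t - 9) leaves t^2 - 12t + 36.
The quadratic factor is (t - 6)^2.
Eigenvalues: 6, 6, 9.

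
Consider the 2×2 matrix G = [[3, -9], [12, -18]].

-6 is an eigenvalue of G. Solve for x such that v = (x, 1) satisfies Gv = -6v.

We need (G + 6I)v = 0.
G + 6I = [[9, -9], [12, -12]].
Row 1: (9)·x + (-9)·1 = 0
Row 2: (12)·x + (-12)·1 = 0
Solving gives x = 1.
Check: G·(1, 1) = (-6, -6) = -6·(1, 1).

1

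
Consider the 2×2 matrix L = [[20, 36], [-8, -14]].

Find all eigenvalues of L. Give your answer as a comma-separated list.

2, 4

det(L - tI) = (20 - t)(-14 - t) - (36)·(-8) = t^2 - 6t + 8.
This factors as (t - 2)·(t - 4) = 0.
Eigenvalues: 2, 4.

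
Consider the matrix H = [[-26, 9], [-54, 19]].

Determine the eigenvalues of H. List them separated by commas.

det(H - rI) = (-26 - r)(19 - r) - (9)·(-54) = r^2 + 7r - 8.
This factors as (r + 8)·(r - 1) = 0.
Eigenvalues: -8, 1.

-8, 1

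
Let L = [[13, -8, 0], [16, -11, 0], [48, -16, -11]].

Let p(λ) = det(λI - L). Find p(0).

-165

p(0) = det(0·I − L) = det(−L) = (−1)^3·det(L).
det(L) = 165, so p(0) = -165.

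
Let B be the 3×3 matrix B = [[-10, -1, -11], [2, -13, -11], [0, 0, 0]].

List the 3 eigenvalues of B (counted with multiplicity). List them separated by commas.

Set up det(rI - B) = 0.
Expanding along the first row, p(r) = r^3 + 23r^2 + 132r.
Try r = 0: p(0) = 0, so 0 is a root.
Factor out r: p(r) = r·(r^2 + 23r + 132).
The quadratic factors as (r + 12)·(r + 11).
Eigenvalues: -12, -11, 0.

-12, -11, 0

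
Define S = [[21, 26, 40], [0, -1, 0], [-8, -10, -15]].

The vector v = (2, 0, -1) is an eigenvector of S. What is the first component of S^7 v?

2

First find the eigenvalue: Sv = (2, 0, -1) = 1·(2, 0, -1), so λ = 1.
Then S^7 v = λ^7·v = 1^7·(2, 0, -1) = 1·(2, 0, -1) = (2, 0, -1).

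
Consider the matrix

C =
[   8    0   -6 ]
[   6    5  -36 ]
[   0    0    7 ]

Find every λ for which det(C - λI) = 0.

Set up det(λI - C) = 0.
Expanding along the first row, p(λ) = λ^3 - 20λ^2 + 131λ - 280.
Try λ = 5: p(5) = 0, so 5 is a root.
Factor out (λ - 5): p(λ) = (λ - 5)·(λ^2 - 15λ + 56).
The quadratic factors as (λ - 7)·(λ - 8).
Eigenvalues: 5, 7, 8.

5, 7, 8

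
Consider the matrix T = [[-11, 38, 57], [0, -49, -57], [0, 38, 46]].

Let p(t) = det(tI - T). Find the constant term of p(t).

p(t) = t^3 + 14t^2 - 55t - 968.
The constant term is -968.

-968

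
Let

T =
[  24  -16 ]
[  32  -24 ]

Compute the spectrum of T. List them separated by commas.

-8, 8

det(T - rI) = (24 - r)(-24 - r) - (-16)·(32) = r^2 - 64.
This factors as (r + 8)·(r - 8) = 0.
Eigenvalues: -8, 8.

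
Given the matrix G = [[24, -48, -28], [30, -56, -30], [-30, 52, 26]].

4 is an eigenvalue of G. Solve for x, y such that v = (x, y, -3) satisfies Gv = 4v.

3, 3

We need (G - 4I)v = 0.
G - 4I = [[20, -48, -28], [30, -60, -30], [-30, 52, 22]].
Row 1: (20)·x + (-48)·y + (-28)·-3 = 0
Row 2: (30)·x + (-60)·y + (-30)·-3 = 0
Row 3: (-30)·x + (52)·y + (22)·-3 = 0
Solving gives x = 3, y = 3.
Check: G·(3, 3, -3) = (12, 12, -12) = 4·(3, 3, -3).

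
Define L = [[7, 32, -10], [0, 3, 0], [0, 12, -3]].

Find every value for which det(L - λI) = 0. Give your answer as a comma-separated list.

-3, 3, 7

The characteristic polynomial is p(μ) = det(μI - L).
Cofactor expansion gives p(μ) = μ^3 - 7μ^2 - 9μ + 63.
Try μ = 3: p(3) = 0, so 3 is a root.
Factor out (μ - 3): p(μ) = (μ - 3)·(μ^2 - 4μ - 21).
The quadratic factors as (μ + 3)·(μ - 7).
Eigenvalues: -3, 3, 7.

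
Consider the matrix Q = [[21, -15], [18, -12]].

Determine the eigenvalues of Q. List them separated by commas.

3, 6

det(Q - μI) = (21 - μ)(-12 - μ) - (-15)·(18) = μ^2 - 9μ + 18.
This factors as (μ - 3)·(μ - 6) = 0.
Eigenvalues: 3, 6.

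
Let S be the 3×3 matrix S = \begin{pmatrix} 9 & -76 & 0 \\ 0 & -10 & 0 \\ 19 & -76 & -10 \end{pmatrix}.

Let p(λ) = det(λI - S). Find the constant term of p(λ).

p(λ) = λ^3 + 11λ^2 - 80λ - 900.
The constant term is -900.

-900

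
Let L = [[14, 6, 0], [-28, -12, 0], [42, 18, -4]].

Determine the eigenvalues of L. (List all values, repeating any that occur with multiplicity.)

The characteristic polynomial is p(λ) = det(λI - L).
Expanding the 3×3 determinant: p(λ) = λ^3 + 2λ^2 - 8λ.
Try λ = 0: p(0) = 0, so 0 is a root.
Dividing by λ leaves λ^2 + 2λ - 8.
The quadratic factors as (λ + 4)·(λ - 2).
Eigenvalues: -4, 0, 2.

-4, 0, 2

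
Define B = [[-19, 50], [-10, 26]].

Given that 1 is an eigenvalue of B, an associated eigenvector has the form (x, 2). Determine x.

5

We need (B - 1I)v = 0.
B - 1I = [[-20, 50], [-10, 25]].
Row 1: (-20)·x + (50)·2 = 0
Row 2: (-10)·x + (25)·2 = 0
Solving gives x = 5.
Check: B·(5, 2) = (5, 2) = 1·(5, 2).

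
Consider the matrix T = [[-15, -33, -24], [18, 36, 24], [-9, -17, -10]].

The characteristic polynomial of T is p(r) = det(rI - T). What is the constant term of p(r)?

p(r) = r^3 - 11r^2 + 36r - 36.
The constant term is -36.

-36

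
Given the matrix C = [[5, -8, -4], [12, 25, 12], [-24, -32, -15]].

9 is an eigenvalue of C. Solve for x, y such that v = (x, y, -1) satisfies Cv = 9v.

We need (C - 9I)v = 0.
C - 9I = [[-4, -8, -4], [12, 16, 12], [-24, -32, -24]].
Row 1: (-4)·x + (-8)·y + (-4)·-1 = 0
Row 2: (12)·x + (16)·y + (12)·-1 = 0
Row 3: (-24)·x + (-32)·y + (-24)·-1 = 0
Solving gives x = 1, y = 0.
Check: C·(1, 0, -1) = (9, 0, -9) = 9·(1, 0, -1).

1, 0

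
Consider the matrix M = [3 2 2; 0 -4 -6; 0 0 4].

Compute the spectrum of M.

M is upper triangular, so its eigenvalues are the diagonal entries.
Diagonal: 3, -4, 4.

-4, 3, 4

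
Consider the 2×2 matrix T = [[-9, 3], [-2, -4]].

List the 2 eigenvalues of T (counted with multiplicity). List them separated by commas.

-7, -6

det(T - μI) = (-9 - μ)(-4 - μ) - (3)·(-2) = μ^2 + 13μ + 42.
This factors as (μ + 7)·(μ + 6) = 0.
Eigenvalues: -7, -6.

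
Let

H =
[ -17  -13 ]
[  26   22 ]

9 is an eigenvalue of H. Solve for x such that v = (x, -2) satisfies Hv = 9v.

We need (H - 9I)v = 0.
H - 9I = [[-26, -13], [26, 13]].
Row 1: (-26)·x + (-13)·-2 = 0
Row 2: (26)·x + (13)·-2 = 0
Solving gives x = 1.
Check: H·(1, -2) = (9, -18) = 9·(1, -2).

1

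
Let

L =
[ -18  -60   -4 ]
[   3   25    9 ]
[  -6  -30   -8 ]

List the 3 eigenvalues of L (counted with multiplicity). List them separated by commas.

-6, -5, 10

Compute the characteristic polynomial p(s) = det(sI - L).
Cofactor expansion gives p(s) = s^3 + s^2 - 80s - 300.
Since p(-5) = 0, s = -5 is a root.
Dividing by (s + 5) leaves s^2 - 4s - 60.
The quadratic factors as (s + 6)·(s - 10).
Eigenvalues: -6, -5, 10.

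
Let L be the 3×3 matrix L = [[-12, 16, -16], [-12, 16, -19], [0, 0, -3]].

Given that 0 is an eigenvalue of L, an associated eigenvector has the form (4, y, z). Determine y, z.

We need (L)v = 0.
L = [[-12, 16, -16], [-12, 16, -19], [0, 0, -3]].
Row 1: (-12)·4 + (16)·y + (-16)·z = 0
Row 2: (-12)·4 + (16)·y + (-19)·z = 0
Row 3: (0)·4 + (0)·y + (-3)·z = 0
Solving gives y = 3, z = 0.
Check: L·(4, 3, 0) = (0, 0, 0) = 0·(4, 3, 0).

3, 0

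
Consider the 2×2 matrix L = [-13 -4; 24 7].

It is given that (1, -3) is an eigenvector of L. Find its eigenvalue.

-1

Compute Lv: L·(1, -3) = (-1, 3).
Since Lv = λv, compare component 1: -1 = λ·1, so λ = -1.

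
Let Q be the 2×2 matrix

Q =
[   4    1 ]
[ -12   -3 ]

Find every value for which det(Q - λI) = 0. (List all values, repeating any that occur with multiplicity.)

0, 1

det(Q - lambda·I) = (4 - lambda)(-3 - lambda) - (1)·(-12) = lambda^2 - lambda.
This factors as lambda·(lambda - 1) = 0.
Eigenvalues: 0, 1.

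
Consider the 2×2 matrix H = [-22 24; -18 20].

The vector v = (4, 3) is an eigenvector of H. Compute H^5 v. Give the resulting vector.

(-4096, -3072)

First find the eigenvalue: Hv = (-16, -12) = -4·(4, 3), so λ = -4.
Then H^5 v = λ^5·v = (-4)^5·(4, 3) = -1024·(4, 3) = (-4096, -3072).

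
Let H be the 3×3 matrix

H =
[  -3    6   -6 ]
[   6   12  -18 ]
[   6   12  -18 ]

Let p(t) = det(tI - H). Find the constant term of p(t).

p(t) = t^3 + 9t^2 + 18t.
The constant term is 0.

0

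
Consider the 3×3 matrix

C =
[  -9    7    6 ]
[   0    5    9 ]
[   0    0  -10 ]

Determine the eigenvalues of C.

-10, -9, 5

C is upper triangular, so its eigenvalues are the diagonal entries.
Diagonal: -9, 5, -10.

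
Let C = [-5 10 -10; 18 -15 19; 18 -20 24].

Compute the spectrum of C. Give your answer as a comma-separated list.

-5, 4, 5

Set up det(μI - C) = 0.
Expanding the 3×3 determinant: p(μ) = μ^3 - 4μ^2 - 25μ + 100.
Rational-root test: μ = 4 gives p(4) = 0.
Factor out (μ - 4): p(μ) = (μ - 4)·(μ^2 - 25).
The quadratic factors as (μ + 5)·(μ - 5).
Eigenvalues: -5, 4, 5.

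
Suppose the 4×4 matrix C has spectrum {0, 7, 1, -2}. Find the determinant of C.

0

det(C) is the product of the eigenvalues: (0) · (7) · (1) · (-2) = 0.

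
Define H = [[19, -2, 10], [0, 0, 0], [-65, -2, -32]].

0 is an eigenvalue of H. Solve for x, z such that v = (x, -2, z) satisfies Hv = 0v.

We need (H)v = 0.
H = [[19, -2, 10], [0, 0, 0], [-65, -2, -32]].
Row 1: (19)·x + (-2)·-2 + (10)·z = 0
Row 2: (0)·x + (0)·-2 + (0)·z = 0
Row 3: (-65)·x + (-2)·-2 + (-32)·z = 0
Solving gives x = 4, z = -8.
Check: H·(4, -2, -8) = (0, 0, 0) = 0·(4, -2, -8).

4, -8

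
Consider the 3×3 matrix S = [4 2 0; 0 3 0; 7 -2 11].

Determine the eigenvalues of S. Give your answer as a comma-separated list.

3, 4, 11

Set up det(sI - S) = 0.
Expanding the 3×3 determinant: p(s) = s^3 - 18s^2 + 89s - 132.
Try s = 4: p(4) = 0, so 4 is a root.
Factor out (s - 4): p(s) = (s - 4)·(s^2 - 14s + 33).
The quadratic factors as (s - 3)·(s - 11).
Eigenvalues: 3, 4, 11.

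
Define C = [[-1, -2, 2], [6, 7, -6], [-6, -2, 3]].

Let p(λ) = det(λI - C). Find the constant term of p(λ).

-15

p(λ) = λ^3 - 9λ^2 + 23λ - 15.
The constant term is -15.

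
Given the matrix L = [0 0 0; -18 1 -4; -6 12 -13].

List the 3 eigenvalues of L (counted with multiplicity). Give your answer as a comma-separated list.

The characteristic polynomial is p(μ) = det(μI - L).
Expanding along the first row, p(μ) = μ^3 + 12μ^2 + 35μ.
Try μ = 0: p(0) = 0, so 0 is a root.
Dividing by μ leaves μ^2 + 12μ + 35.
The quadratic factors as (μ + 7)·(μ + 5).
Eigenvalues: -7, -5, 0.

-7, -5, 0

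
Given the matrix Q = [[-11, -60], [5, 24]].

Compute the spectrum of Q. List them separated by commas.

4, 9

det(Q - lambda·I) = (-11 - lambda)(24 - lambda) - (-60)·(5) = lambda^2 - 13·lambda + 36.
This factors as (lambda - 4)·(lambda - 9) = 0.
Eigenvalues: 4, 9.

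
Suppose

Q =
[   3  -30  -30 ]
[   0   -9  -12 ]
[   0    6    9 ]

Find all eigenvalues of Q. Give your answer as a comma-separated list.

Compute the characteristic polynomial p(r) = det(rI - Q).
Expanding the 3×3 determinant: p(r) = r^3 - 3r^2 - 9r + 27.
Rational-root test: r = 3 gives p(3) = 0.
Dividing by (r - 3) leaves r^2 - 9.
The quadratic factors as (r + 3)·(r - 3).
Eigenvalues: -3, 3, 3.

-3, 3, 3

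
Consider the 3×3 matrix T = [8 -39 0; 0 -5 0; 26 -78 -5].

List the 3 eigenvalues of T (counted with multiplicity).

Compute the characteristic polynomial p(λ) = det(λI - T).
Expanding the 3×3 determinant: p(λ) = λ^3 + 2λ^2 - 55λ - 200.
Since p(-5) = 0, λ = -5 is a root.
Factor out (λ + 5): p(λ) = (λ + 5)·(λ^2 - 3λ - 40).
The quadratic factors as (λ + 5)·(λ - 8).
Eigenvalues: -5, -5, 8.

-5, -5, 8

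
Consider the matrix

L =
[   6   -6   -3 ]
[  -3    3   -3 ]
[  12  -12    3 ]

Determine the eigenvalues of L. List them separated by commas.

0, 3, 9

The characteristic polynomial is p(t) = det(tI - L).
Expanding the 3×3 determinant: p(t) = t^3 - 12t^2 + 27t.
Rational-root test: t = 0 gives p(0) = 0.
Factor out t: p(t) = t·(t^2 - 12t + 27).
The quadratic factors as (t - 3)·(t - 9).
Eigenvalues: 0, 3, 9.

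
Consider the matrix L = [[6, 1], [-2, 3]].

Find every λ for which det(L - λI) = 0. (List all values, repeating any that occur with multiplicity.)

det(L - λI) = (6 - λ)(3 - λ) - (1)·(-2) = λ^2 - 9λ + 20.
This factors as (λ - 4)·(λ - 5) = 0.
Eigenvalues: 4, 5.

4, 5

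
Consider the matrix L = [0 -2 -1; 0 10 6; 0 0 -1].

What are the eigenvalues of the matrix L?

-1, 0, 10

L is upper triangular, so its eigenvalues are the diagonal entries.
Diagonal: 0, 10, -1.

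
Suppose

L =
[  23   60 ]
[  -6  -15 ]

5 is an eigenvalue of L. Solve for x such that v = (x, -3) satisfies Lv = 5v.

We need (L - 5I)v = 0.
L - 5I = [[18, 60], [-6, -20]].
Row 1: (18)·x + (60)·-3 = 0
Row 2: (-6)·x + (-20)·-3 = 0
Solving gives x = 10.
Check: L·(10, -3) = (50, -15) = 5·(10, -3).

10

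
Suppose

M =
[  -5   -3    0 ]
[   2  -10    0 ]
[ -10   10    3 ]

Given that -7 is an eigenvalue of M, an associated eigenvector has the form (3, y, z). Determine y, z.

2, 1

We need (M + 7I)v = 0.
M + 7I = [[2, -3, 0], [2, -3, 0], [-10, 10, 10]].
Row 1: (2)·3 + (-3)·y + (0)·z = 0
Row 2: (2)·3 + (-3)·y + (0)·z = 0
Row 3: (-10)·3 + (10)·y + (10)·z = 0
Solving gives y = 2, z = 1.
Check: M·(3, 2, 1) = (-21, -14, -7) = -7·(3, 2, 1).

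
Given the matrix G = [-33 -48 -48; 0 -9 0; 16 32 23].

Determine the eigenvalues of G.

The characteristic polynomial is p(s) = det(sI - G).
Cofactor expansion gives p(s) = s^3 + 19s^2 + 99s + 81.
Since p(-1) = 0, s = -1 is a root.
Factor out (s + 1): p(s) = (s + 1)·(s^2 + 18s + 81).
The quadratic factor is (s + 9)^2.
Eigenvalues: -9, -9, -1.

-9, -9, -1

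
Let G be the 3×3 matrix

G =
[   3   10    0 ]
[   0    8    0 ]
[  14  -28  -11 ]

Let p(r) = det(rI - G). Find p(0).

264

p(0) = det(0·I − G) = det(−G) = (−1)^3·det(G).
det(G) = -264, so p(0) = 264.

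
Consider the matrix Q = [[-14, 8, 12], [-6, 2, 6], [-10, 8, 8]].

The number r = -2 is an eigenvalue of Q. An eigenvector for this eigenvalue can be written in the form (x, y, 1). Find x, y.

We need (Q + 2I)v = 0.
Q + 2I = [[-12, 8, 12], [-6, 4, 6], [-10, 8, 10]].
Row 1: (-12)·x + (8)·y + (12)·1 = 0
Row 2: (-6)·x + (4)·y + (6)·1 = 0
Row 3: (-10)·x + (8)·y + (10)·1 = 0
Solving gives x = 1, y = 0.
Check: Q·(1, 0, 1) = (-2, 0, -2) = -2·(1, 0, 1).

1, 0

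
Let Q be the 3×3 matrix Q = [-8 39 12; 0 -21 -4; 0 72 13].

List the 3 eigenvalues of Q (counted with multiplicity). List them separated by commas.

-8, -5, -3

Set up det(sI - Q) = 0.
Cofactor expansion gives p(s) = s^3 + 16s^2 + 79s + 120.
Try s = -5: p(-5) = 0, so -5 is a root.
Factor out (s + 5): p(s) = (s + 5)·(s^2 + 11s + 24).
The quadratic factors as (s + 8)·(s + 3).
Eigenvalues: -8, -5, -3.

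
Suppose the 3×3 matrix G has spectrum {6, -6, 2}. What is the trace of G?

trace(G) is the sum of the eigenvalues: (6) + (-6) + (2) = 2.

2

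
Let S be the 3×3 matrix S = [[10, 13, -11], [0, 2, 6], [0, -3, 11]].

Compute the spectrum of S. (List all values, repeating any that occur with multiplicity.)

Compute the characteristic polynomial p(lambda) = det(lambda·I - S).
Cofactor expansion gives p(lambda) = lambda^3 - 23·lambda^2 + 170·lambda - 400.
Try lambda = 10: p(10) = 0, so 10 is a root.
Factor out (lambda - 10): p(lambda) = (lambda - 10)·(lambda^2 - 13·lambda + 40).
The quadratic factors as (lambda - 5)·(lambda - 8).
Eigenvalues: 5, 8, 10.

5, 8, 10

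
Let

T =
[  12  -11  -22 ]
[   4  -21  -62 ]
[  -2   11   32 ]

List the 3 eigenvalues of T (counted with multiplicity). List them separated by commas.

1, 10, 12

Compute the characteristic polynomial p(t) = det(tI - T).
Expanding the 3×3 determinant: p(t) = t^3 - 23t^2 + 142t - 120.
Rational-root test: t = 10 gives p(10) = 0.
Factor out (t - 10): p(t) = (t - 10)·(t^2 - 13t + 12).
The quadratic factors as (t - 1)·(t - 12).
Eigenvalues: 1, 10, 12.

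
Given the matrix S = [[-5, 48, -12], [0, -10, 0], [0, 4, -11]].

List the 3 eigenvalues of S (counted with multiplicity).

-11, -10, -5

Set up det(sI - S) = 0.
Expanding along the first row, p(s) = s^3 + 26s^2 + 215s + 550.
Rational-root test: s = -11 gives p(-11) = 0.
Factor out (s + 11): p(s) = (s + 11)·(s^2 + 15s + 50).
The quadratic factors as (s + 10)·(s + 5).
Eigenvalues: -11, -10, -5.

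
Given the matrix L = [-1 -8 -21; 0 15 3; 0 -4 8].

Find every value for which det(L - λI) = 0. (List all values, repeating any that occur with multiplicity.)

-1, 11, 12

Compute the characteristic polynomial p(λ) = det(λI - L).
Expanding the 3×3 determinant: p(λ) = λ^3 - 22λ^2 + 109λ + 132.
Rational-root test: λ = -1 gives p(-1) = 0.
Dividing by (λ + 1) leaves λ^2 - 23λ + 132.
The quadratic factors as (λ - 11)·(λ - 12).
Eigenvalues: -1, 11, 12.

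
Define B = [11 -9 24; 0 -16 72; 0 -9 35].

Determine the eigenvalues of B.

8, 11, 11

Set up det(λI - B) = 0.
Cofactor expansion gives p(λ) = λ^3 - 30λ^2 + 297λ - 968.
Rational-root test: λ = 8 gives p(8) = 0.
Factor out (λ - 8): p(λ) = (λ - 8)·(λ^2 - 22λ + 121).
The quadratic factor is (λ - 11)^2.
Eigenvalues: 8, 11, 11.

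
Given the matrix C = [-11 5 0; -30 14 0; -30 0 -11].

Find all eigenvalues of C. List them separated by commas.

Compute the characteristic polynomial p(λ) = det(λI - C).
Expanding the 3×3 determinant: p(λ) = λ^3 + 8λ^2 - 37λ - 44.
Try λ = -1: p(-1) = 0, so -1 is a root.
Dividing by (λ + 1) leaves λ^2 + 7λ - 44.
The quadratic factors as (λ + 11)·(λ - 4).
Eigenvalues: -11, -1, 4.

-11, -1, 4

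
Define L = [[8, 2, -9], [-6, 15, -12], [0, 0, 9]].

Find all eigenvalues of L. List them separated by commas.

9, 11, 12

The characteristic polynomial is p(λ) = det(λI - L).
Expanding the 3×3 determinant: p(λ) = λ^3 - 32λ^2 + 339λ - 1188.
Rational-root test: λ = 9 gives p(9) = 0.
Dividing by (λ - 9) leaves λ^2 - 23λ + 132.
The quadratic factors as (λ - 11)·(λ - 12).
Eigenvalues: 9, 11, 12.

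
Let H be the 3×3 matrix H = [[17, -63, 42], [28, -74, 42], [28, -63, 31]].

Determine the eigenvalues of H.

-11, -11, -4

Set up det(λI - H) = 0.
Cofactor expansion gives p(λ) = λ^3 + 26λ^2 + 209λ + 484.
Since p(-4) = 0, λ = -4 is a root.
Dividing by (λ + 4) leaves λ^2 + 22λ + 121.
The quadratic factor is (λ + 11)^2.
Eigenvalues: -11, -11, -4.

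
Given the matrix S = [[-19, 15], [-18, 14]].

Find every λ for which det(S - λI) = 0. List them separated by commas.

-4, -1

det(S - λI) = (-19 - λ)(14 - λ) - (15)·(-18) = λ^2 + 5λ + 4.
This factors as (λ + 4)·(λ + 1) = 0.
Eigenvalues: -4, -1.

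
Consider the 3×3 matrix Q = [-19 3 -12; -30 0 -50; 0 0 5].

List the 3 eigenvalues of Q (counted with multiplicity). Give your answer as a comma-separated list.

-10, -9, 5

The characteristic polynomial is p(λ) = det(λI - Q).
Expanding the 3×3 determinant: p(λ) = λ^3 + 14λ^2 - 5λ - 450.
Try λ = 5: p(5) = 0, so 5 is a root.
Dividing by (λ - 5) leaves λ^2 + 19λ + 90.
The quadratic factors as (λ + 10)·(λ + 9).
Eigenvalues: -10, -9, 5.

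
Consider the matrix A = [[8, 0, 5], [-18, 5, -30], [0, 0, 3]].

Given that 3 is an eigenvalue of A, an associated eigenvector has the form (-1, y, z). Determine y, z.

We need (A - 3I)v = 0.
A - 3I = [[5, 0, 5], [-18, 2, -30], [0, 0, 0]].
Row 1: (5)·-1 + (0)·y + (5)·z = 0
Row 2: (-18)·-1 + (2)·y + (-30)·z = 0
Row 3: (0)·-1 + (0)·y + (0)·z = 0
Solving gives y = 6, z = 1.
Check: A·(-1, 6, 1) = (-3, 18, 3) = 3·(-1, 6, 1).

6, 1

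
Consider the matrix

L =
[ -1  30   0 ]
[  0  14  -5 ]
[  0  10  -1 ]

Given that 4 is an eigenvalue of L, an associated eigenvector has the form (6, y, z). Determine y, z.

1, 2

We need (L - 4I)v = 0.
L - 4I = [[-5, 30, 0], [0, 10, -5], [0, 10, -5]].
Row 1: (-5)·6 + (30)·y + (0)·z = 0
Row 2: (0)·6 + (10)·y + (-5)·z = 0
Row 3: (0)·6 + (10)·y + (-5)·z = 0
Solving gives y = 1, z = 2.
Check: L·(6, 1, 2) = (24, 4, 8) = 4·(6, 1, 2).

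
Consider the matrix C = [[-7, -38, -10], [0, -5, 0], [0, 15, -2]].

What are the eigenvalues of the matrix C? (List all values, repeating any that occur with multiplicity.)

The characteristic polynomial is p(λ) = det(λI - C).
Expanding the 3×3 determinant: p(λ) = λ^3 + 14λ^2 + 59λ + 70.
Rational-root test: λ = -2 gives p(-2) = 0.
Dividing by (λ + 2) leaves λ^2 + 12λ + 35.
The quadratic factors as (λ + 7)·(λ + 5).
Eigenvalues: -7, -5, -2.

-7, -5, -2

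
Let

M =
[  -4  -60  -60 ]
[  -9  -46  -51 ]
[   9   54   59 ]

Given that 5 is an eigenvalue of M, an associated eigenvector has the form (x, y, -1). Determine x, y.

We need (M - 5I)v = 0.
M - 5I = [[-9, -60, -60], [-9, -51, -51], [9, 54, 54]].
Row 1: (-9)·x + (-60)·y + (-60)·-1 = 0
Row 2: (-9)·x + (-51)·y + (-51)·-1 = 0
Row 3: (9)·x + (54)·y + (54)·-1 = 0
Solving gives x = 0, y = 1.
Check: M·(0, 1, -1) = (0, 5, -5) = 5·(0, 1, -1).

0, 1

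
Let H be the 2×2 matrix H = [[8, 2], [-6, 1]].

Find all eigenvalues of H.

det(H - λI) = (8 - λ)(1 - λ) - (2)·(-6) = λ^2 - 9λ + 20.
This factors as (λ - 4)·(λ - 5) = 0.
Eigenvalues: 4, 5.

4, 5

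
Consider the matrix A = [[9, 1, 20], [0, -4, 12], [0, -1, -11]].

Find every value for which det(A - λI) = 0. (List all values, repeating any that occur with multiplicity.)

-8, -7, 9

Set up det(μI - A) = 0.
Expanding the 3×3 determinant: p(μ) = μ^3 + 6μ^2 - 79μ - 504.
Try μ = -7: p(-7) = 0, so -7 is a root.
Factor out (μ + 7): p(μ) = (μ + 7)·(μ^2 - μ - 72).
The quadratic factors as (μ + 8)·(μ - 9).
Eigenvalues: -8, -7, 9.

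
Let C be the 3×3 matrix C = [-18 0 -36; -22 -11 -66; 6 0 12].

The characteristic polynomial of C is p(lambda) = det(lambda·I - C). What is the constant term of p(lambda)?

p(lambda) = lambda^3 + 17·lambda^2 + 66·lambda.
The constant term is 0.

0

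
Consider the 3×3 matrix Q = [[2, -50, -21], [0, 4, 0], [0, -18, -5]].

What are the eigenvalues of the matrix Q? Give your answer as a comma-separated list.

Set up det(rI - Q) = 0.
Expanding the 3×3 determinant: p(r) = r^3 - r^2 - 22r + 40.
Since p(2) = 0, r = 2 is a root.
Factor out (r - 2): p(r) = (r - 2)·(r^2 + r - 20).
The quadratic factors as (r + 5)·(r - 4).
Eigenvalues: -5, 2, 4.

-5, 2, 4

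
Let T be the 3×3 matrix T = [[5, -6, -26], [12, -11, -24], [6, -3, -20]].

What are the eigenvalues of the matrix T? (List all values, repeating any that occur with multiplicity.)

Set up det(λI - T) = 0.
Expanding the 3×3 determinant: p(λ) = λ^3 + 26λ^2 + 221λ + 616.
Try λ = -8: p(-8) = 0, so -8 is a root.
Dividing by (λ + 8) leaves λ^2 + 18λ + 77.
The quadratic factors as (λ + 11)·(λ + 7).
Eigenvalues: -11, -8, -7.

-11, -8, -7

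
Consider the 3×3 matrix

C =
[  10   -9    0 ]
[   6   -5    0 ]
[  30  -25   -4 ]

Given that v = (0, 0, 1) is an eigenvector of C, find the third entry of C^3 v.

-64

First find the eigenvalue: Cv = (0, 0, -4) = -4·(0, 0, 1), so λ = -4.
Then C^3 v = λ^3·v = (-4)^3·(0, 0, 1) = -64·(0, 0, 1) = (0, 0, -64).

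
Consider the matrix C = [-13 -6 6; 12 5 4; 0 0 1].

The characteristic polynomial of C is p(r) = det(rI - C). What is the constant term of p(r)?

-7

p(r) = r^3 + 7r^2 - r - 7.
The constant term is -7.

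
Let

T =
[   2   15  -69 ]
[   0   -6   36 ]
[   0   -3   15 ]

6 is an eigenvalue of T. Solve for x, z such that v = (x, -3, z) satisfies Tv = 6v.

We need (T - 6I)v = 0.
T - 6I = [[-4, 15, -69], [0, -12, 36], [0, -3, 9]].
Row 1: (-4)·x + (15)·-3 + (-69)·z = 0
Row 2: (0)·x + (-12)·-3 + (36)·z = 0
Row 3: (0)·x + (-3)·-3 + (9)·z = 0
Solving gives x = 6, z = -1.
Check: T·(6, -3, -1) = (36, -18, -6) = 6·(6, -3, -1).

6, -1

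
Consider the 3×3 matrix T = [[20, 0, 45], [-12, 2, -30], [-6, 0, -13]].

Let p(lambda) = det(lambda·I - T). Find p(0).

-20

p(0) = det(0·I − T) = det(−T) = (−1)^3·det(T).
det(T) = 20, so p(0) = -20.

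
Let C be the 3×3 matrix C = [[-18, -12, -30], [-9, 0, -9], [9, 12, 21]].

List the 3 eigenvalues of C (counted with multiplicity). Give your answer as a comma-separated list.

Compute the characteristic polynomial p(λ) = det(λI - C).
Expanding along the first row, p(λ) = λ^3 - 3λ^2 - 108λ.
Since p(0) = 0, λ = 0 is a root.
Dividing by λ leaves λ^2 - 3λ - 108.
The quadratic factors as (λ + 9)·(λ - 12).
Eigenvalues: -9, 0, 12.

-9, 0, 12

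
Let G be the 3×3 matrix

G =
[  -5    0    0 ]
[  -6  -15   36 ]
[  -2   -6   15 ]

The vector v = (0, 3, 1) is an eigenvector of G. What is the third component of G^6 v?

First find the eigenvalue: Gv = (0, -9, -3) = -3·(0, 3, 1), so λ = -3.
Then G^6 v = λ^6·v = (-3)^6·(0, 3, 1) = 729·(0, 3, 1) = (0, 2187, 729).

729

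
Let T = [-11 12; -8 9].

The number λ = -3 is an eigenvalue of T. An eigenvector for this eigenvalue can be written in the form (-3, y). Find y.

-2

We need (T + 3I)v = 0.
T + 3I = [[-8, 12], [-8, 12]].
Row 1: (-8)·-3 + (12)·y = 0
Row 2: (-8)·-3 + (12)·y = 0
Solving gives y = -2.
Check: T·(-3, -2) = (9, 6) = -3·(-3, -2).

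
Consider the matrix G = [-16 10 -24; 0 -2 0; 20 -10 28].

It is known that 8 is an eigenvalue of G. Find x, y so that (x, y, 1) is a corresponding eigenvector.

We need (G - 8I)v = 0.
G - 8I = [[-24, 10, -24], [0, -10, 0], [20, -10, 20]].
Row 1: (-24)·x + (10)·y + (-24)·1 = 0
Row 2: (0)·x + (-10)·y + (0)·1 = 0
Row 3: (20)·x + (-10)·y + (20)·1 = 0
Solving gives x = -1, y = 0.
Check: G·(-1, 0, 1) = (-8, 0, 8) = 8·(-1, 0, 1).

-1, 0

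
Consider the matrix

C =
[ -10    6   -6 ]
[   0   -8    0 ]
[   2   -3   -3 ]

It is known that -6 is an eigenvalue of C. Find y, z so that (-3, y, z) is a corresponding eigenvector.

We need (C + 6I)v = 0.
C + 6I = [[-4, 6, -6], [0, -2, 0], [2, -3, 3]].
Row 1: (-4)·-3 + (6)·y + (-6)·z = 0
Row 2: (0)·-3 + (-2)·y + (0)·z = 0
Row 3: (2)·-3 + (-3)·y + (3)·z = 0
Solving gives y = 0, z = 2.
Check: C·(-3, 0, 2) = (18, 0, -12) = -6·(-3, 0, 2).

0, 2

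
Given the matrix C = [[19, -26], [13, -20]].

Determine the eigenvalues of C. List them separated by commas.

det(C - tI) = (19 - t)(-20 - t) - (-26)·(13) = t^2 + t - 42.
This factors as (t + 7)·(t - 6) = 0.
Eigenvalues: -7, 6.

-7, 6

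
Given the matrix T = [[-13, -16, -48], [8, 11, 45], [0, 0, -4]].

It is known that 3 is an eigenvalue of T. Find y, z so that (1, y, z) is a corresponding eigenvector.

We need (T - 3I)v = 0.
T - 3I = [[-16, -16, -48], [8, 8, 45], [0, 0, -7]].
Row 1: (-16)·1 + (-16)·y + (-48)·z = 0
Row 2: (8)·1 + (8)·y + (45)·z = 0
Row 3: (0)·1 + (0)·y + (-7)·z = 0
Solving gives y = -1, z = 0.
Check: T·(1, -1, 0) = (3, -3, 0) = 3·(1, -1, 0).

-1, 0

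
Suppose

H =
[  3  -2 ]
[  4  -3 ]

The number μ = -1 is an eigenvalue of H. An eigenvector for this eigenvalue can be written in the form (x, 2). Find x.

1

We need (H + 1I)v = 0.
H + 1I = [[4, -2], [4, -2]].
Row 1: (4)·x + (-2)·2 = 0
Row 2: (4)·x + (-2)·2 = 0
Solving gives x = 1.
Check: H·(1, 2) = (-1, -2) = -1·(1, 2).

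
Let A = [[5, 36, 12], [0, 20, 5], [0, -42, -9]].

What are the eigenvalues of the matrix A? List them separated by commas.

5, 5, 6

Compute the characteristic polynomial p(t) = det(tI - A).
Expanding along the first row, p(t) = t^3 - 16t^2 + 85t - 150.
Since p(5) = 0, t = 5 is a root.
Dividing by (t - 5) leaves t^2 - 11t + 30.
The quadratic factors as (t - 5)·(t - 6).
Eigenvalues: 5, 5, 6.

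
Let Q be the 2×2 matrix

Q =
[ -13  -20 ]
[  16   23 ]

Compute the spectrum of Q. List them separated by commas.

3, 7

det(Q - λI) = (-13 - λ)(23 - λ) - (-20)·(16) = λ^2 - 10λ + 21.
This factors as (λ - 3)·(λ - 7) = 0.
Eigenvalues: 3, 7.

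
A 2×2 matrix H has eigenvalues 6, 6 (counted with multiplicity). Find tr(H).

trace(H) is the sum of the eigenvalues: (6) + (6) = 12.

12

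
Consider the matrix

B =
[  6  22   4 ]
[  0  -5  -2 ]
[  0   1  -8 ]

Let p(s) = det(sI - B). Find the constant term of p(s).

p(s) = s^3 + 7s^2 - 36s - 252.
The constant term is -252.

-252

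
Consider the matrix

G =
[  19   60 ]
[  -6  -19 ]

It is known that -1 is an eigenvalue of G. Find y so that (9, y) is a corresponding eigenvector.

We need (G + 1I)v = 0.
G + 1I = [[20, 60], [-6, -18]].
Row 1: (20)·9 + (60)·y = 0
Row 2: (-6)·9 + (-18)·y = 0
Solving gives y = -3.
Check: G·(9, -3) = (-9, 3) = -1·(9, -3).

-3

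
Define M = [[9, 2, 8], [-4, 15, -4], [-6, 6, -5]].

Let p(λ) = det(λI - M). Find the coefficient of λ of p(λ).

p(λ) = λ^3 - 19λ^2 + 95λ - 77.
The coefficient of λ is 95.

95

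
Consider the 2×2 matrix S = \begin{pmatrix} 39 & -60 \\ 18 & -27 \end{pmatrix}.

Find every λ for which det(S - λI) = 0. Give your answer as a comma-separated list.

det(S - sI) = (39 - s)(-27 - s) - (-60)·(18) = s^2 - 12s + 27.
This factors as (s - 3)·(s - 9) = 0.
Eigenvalues: 3, 9.

3, 9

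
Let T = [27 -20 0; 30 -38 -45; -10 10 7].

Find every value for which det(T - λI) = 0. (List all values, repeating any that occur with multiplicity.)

-8, -3, 7

Set up det(λI - T) = 0.
Cofactor expansion gives p(λ) = λ^3 + 4λ^2 - 53λ - 168.
Rational-root test: λ = -3 gives p(-3) = 0.
Factor out (λ + 3): p(λ) = (λ + 3)·(λ^2 + λ - 56).
The quadratic factors as (λ + 8)·(λ - 7).
Eigenvalues: -8, -3, 7.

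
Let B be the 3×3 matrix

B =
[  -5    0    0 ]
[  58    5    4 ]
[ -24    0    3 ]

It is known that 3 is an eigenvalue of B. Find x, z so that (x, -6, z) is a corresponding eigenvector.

0, 3

We need (B - 3I)v = 0.
B - 3I = [[-8, 0, 0], [58, 2, 4], [-24, 0, 0]].
Row 1: (-8)·x + (0)·-6 + (0)·z = 0
Row 2: (58)·x + (2)·-6 + (4)·z = 0
Row 3: (-24)·x + (0)·-6 + (0)·z = 0
Solving gives x = 0, z = 3.
Check: B·(0, -6, 3) = (0, -18, 9) = 3·(0, -6, 3).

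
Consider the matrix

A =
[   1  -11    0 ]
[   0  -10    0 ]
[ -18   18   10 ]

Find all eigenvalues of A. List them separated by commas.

-10, 1, 10

Compute the characteristic polynomial p(λ) = det(λI - A).
Cofactor expansion gives p(λ) = λ^3 - λ^2 - 100λ + 100.
Since p(1) = 0, λ = 1 is a root.
Factor out (λ - 1): p(λ) = (λ - 1)·(λ^2 - 100).
The quadratic factors as (λ + 10)·(λ - 10).
Eigenvalues: -10, 1, 10.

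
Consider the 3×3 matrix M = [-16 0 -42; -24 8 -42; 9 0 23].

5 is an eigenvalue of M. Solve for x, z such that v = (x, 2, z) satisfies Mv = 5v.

2, -1

We need (M - 5I)v = 0.
M - 5I = [[-21, 0, -42], [-24, 3, -42], [9, 0, 18]].
Row 1: (-21)·x + (0)·2 + (-42)·z = 0
Row 2: (-24)·x + (3)·2 + (-42)·z = 0
Row 3: (9)·x + (0)·2 + (18)·z = 0
Solving gives x = 2, z = -1.
Check: M·(2, 2, -1) = (10, 10, -5) = 5·(2, 2, -1).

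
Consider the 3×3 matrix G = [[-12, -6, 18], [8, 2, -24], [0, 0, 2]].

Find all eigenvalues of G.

-6, -4, 2

Compute the characteristic polynomial p(λ) = det(λI - G).
Expanding the 3×3 determinant: p(λ) = λ^3 + 8λ^2 + 4λ - 48.
Since p(-4) = 0, λ = -4 is a root.
Dividing by (λ + 4) leaves λ^2 + 4λ - 12.
The quadratic factors as (λ + 6)·(λ - 2).
Eigenvalues: -6, -4, 2.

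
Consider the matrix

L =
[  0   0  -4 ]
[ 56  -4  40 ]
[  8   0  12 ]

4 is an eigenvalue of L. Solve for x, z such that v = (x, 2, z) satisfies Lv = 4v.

1, -1

We need (L - 4I)v = 0.
L - 4I = [[-4, 0, -4], [56, -8, 40], [8, 0, 8]].
Row 1: (-4)·x + (0)·2 + (-4)·z = 0
Row 2: (56)·x + (-8)·2 + (40)·z = 0
Row 3: (8)·x + (0)·2 + (8)·z = 0
Solving gives x = 1, z = -1.
Check: L·(1, 2, -1) = (4, 8, -4) = 4·(1, 2, -1).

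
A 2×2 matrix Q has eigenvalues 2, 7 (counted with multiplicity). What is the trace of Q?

trace(Q) is the sum of the eigenvalues: (2) + (7) = 9.

9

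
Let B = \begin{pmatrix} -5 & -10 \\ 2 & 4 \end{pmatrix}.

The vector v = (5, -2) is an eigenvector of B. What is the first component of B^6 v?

First find the eigenvalue: Bv = (-5, 2) = -1·(5, -2), so λ = -1.
Then B^6 v = λ^6·v = (-1)^6·(5, -2) = 1·(5, -2) = (5, -2).

5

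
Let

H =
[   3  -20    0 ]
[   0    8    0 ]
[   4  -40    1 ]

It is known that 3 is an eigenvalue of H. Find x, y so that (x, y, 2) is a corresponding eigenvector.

1, 0

We need (H - 3I)v = 0.
H - 3I = [[0, -20, 0], [0, 5, 0], [4, -40, -2]].
Row 1: (0)·x + (-20)·y + (0)·2 = 0
Row 2: (0)·x + (5)·y + (0)·2 = 0
Row 3: (4)·x + (-40)·y + (-2)·2 = 0
Solving gives x = 1, y = 0.
Check: H·(1, 0, 2) = (3, 0, 6) = 3·(1, 0, 2).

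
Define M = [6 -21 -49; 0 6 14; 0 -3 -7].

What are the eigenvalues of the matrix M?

Set up det(λI - M) = 0.
Cofactor expansion gives p(λ) = λ^3 - 5λ^2 - 6λ.
Try λ = -1: p(-1) = 0, so -1 is a root.
Dividing by (λ + 1) leaves λ^2 - 6λ.
The quadratic factors as λ·(λ - 6).
Eigenvalues: -1, 0, 6.

-1, 0, 6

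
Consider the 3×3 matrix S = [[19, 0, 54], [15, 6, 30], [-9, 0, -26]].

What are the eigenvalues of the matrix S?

Set up det(sI - S) = 0.
Expanding the 3×3 determinant: p(s) = s^3 + s^2 - 50s + 48.
Since p(-8) = 0, s = -8 is a root.
Factor out (s + 8): p(s) = (s + 8)·(s^2 - 7s + 6).
The quadratic factors as (s - 1)·(s - 6).
Eigenvalues: -8, 1, 6.

-8, 1, 6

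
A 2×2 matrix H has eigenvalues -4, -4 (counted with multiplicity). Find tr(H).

-8

trace(H) is the sum of the eigenvalues: (-4) + (-4) = -8.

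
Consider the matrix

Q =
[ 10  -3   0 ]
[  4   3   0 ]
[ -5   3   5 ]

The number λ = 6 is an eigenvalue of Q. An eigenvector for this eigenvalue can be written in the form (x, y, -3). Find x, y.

3, 4

We need (Q - 6I)v = 0.
Q - 6I = [[4, -3, 0], [4, -3, 0], [-5, 3, -1]].
Row 1: (4)·x + (-3)·y + (0)·-3 = 0
Row 2: (4)·x + (-3)·y + (0)·-3 = 0
Row 3: (-5)·x + (3)·y + (-1)·-3 = 0
Solving gives x = 3, y = 4.
Check: Q·(3, 4, -3) = (18, 24, -18) = 6·(3, 4, -3).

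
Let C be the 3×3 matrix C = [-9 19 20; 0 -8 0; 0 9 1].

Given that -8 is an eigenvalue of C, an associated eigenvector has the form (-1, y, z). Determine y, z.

1, -1

We need (C + 8I)v = 0.
C + 8I = [[-1, 19, 20], [0, 0, 0], [0, 9, 9]].
Row 1: (-1)·-1 + (19)·y + (20)·z = 0
Row 2: (0)·-1 + (0)·y + (0)·z = 0
Row 3: (0)·-1 + (9)·y + (9)·z = 0
Solving gives y = 1, z = -1.
Check: C·(-1, 1, -1) = (8, -8, 8) = -8·(-1, 1, -1).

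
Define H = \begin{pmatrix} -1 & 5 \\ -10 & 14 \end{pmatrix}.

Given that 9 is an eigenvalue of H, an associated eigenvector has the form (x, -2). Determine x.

We need (H - 9I)v = 0.
H - 9I = [[-10, 5], [-10, 5]].
Row 1: (-10)·x + (5)·-2 = 0
Row 2: (-10)·x + (5)·-2 = 0
Solving gives x = -1.
Check: H·(-1, -2) = (-9, -18) = 9·(-1, -2).

-1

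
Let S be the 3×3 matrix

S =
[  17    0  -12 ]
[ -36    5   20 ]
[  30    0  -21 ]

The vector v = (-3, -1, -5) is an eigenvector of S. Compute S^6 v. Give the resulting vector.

(-2187, -729, -3645)

First find the eigenvalue: Sv = (9, 3, 15) = -3·(-3, -1, -5), so λ = -3.
Then S^6 v = λ^6·v = (-3)^6·(-3, -1, -5) = 729·(-3, -1, -5) = (-2187, -729, -3645).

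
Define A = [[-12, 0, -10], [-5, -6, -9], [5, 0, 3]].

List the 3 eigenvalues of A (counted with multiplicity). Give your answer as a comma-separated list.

-7, -6, -2

Set up det(λI - A) = 0.
Expanding along the first row, p(λ) = λ^3 + 15λ^2 + 68λ + 84.
Since p(-7) = 0, λ = -7 is a root.
Dividing by (λ + 7) leaves λ^2 + 8λ + 12.
The quadratic factors as (λ + 6)·(λ + 2).
Eigenvalues: -7, -6, -2.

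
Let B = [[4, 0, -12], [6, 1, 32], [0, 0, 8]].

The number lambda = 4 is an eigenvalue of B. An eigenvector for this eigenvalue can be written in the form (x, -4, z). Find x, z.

-2, 0

We need (B - 4I)v = 0.
B - 4I = [[0, 0, -12], [6, -3, 32], [0, 0, 4]].
Row 1: (0)·x + (0)·-4 + (-12)·z = 0
Row 2: (6)·x + (-3)·-4 + (32)·z = 0
Row 3: (0)·x + (0)·-4 + (4)·z = 0
Solving gives x = -2, z = 0.
Check: B·(-2, -4, 0) = (-8, -16, 0) = 4·(-2, -4, 0).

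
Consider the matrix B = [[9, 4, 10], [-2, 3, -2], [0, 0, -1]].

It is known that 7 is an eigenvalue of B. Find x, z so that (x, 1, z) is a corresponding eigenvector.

-2, 0

We need (B - 7I)v = 0.
B - 7I = [[2, 4, 10], [-2, -4, -2], [0, 0, -8]].
Row 1: (2)·x + (4)·1 + (10)·z = 0
Row 2: (-2)·x + (-4)·1 + (-2)·z = 0
Row 3: (0)·x + (0)·1 + (-8)·z = 0
Solving gives x = -2, z = 0.
Check: B·(-2, 1, 0) = (-14, 7, 0) = 7·(-2, 1, 0).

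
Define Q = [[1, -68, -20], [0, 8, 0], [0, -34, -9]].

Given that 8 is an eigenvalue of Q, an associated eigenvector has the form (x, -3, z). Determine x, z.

12, 6

We need (Q - 8I)v = 0.
Q - 8I = [[-7, -68, -20], [0, 0, 0], [0, -34, -17]].
Row 1: (-7)·x + (-68)·-3 + (-20)·z = 0
Row 2: (0)·x + (0)·-3 + (0)·z = 0
Row 3: (0)·x + (-34)·-3 + (-17)·z = 0
Solving gives x = 12, z = 6.
Check: Q·(12, -3, 6) = (96, -24, 48) = 8·(12, -3, 6).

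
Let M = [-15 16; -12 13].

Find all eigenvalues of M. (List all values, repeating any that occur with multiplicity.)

det(M - λI) = (-15 - λ)(13 - λ) - (16)·(-12) = λ^2 + 2λ - 3.
This factors as (λ + 3)·(λ - 1) = 0.
Eigenvalues: -3, 1.

-3, 1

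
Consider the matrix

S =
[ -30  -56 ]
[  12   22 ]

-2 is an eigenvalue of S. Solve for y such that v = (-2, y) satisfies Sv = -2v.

1

We need (S + 2I)v = 0.
S + 2I = [[-28, -56], [12, 24]].
Row 1: (-28)·-2 + (-56)·y = 0
Row 2: (12)·-2 + (24)·y = 0
Solving gives y = 1.
Check: S·(-2, 1) = (4, -2) = -2·(-2, 1).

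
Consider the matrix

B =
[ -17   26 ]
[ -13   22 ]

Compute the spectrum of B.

det(B - μI) = (-17 - μ)(22 - μ) - (26)·(-13) = μ^2 - 5μ - 36.
This factors as (μ + 4)·(μ - 9) = 0.
Eigenvalues: -4, 9.

-4, 9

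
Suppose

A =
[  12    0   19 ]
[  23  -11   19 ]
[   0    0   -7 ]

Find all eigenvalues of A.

-11, -7, 12

Compute the characteristic polynomial p(λ) = det(λI - A).
Expanding the 3×3 determinant: p(λ) = λ^3 + 6λ^2 - 139λ - 924.
Try λ = -7: p(-7) = 0, so -7 is a root.
Dividing by (λ + 7) leaves λ^2 - λ - 132.
The quadratic factors as (λ + 11)·(λ - 12).
Eigenvalues: -11, -7, 12.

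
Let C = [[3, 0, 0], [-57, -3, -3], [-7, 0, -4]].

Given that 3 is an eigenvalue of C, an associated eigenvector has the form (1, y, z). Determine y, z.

We need (C - 3I)v = 0.
C - 3I = [[0, 0, 0], [-57, -6, -3], [-7, 0, -7]].
Row 1: (0)·1 + (0)·y + (0)·z = 0
Row 2: (-57)·1 + (-6)·y + (-3)·z = 0
Row 3: (-7)·1 + (0)·y + (-7)·z = 0
Solving gives y = -9, z = -1.
Check: C·(1, -9, -1) = (3, -27, -3) = 3·(1, -9, -1).

-9, -1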